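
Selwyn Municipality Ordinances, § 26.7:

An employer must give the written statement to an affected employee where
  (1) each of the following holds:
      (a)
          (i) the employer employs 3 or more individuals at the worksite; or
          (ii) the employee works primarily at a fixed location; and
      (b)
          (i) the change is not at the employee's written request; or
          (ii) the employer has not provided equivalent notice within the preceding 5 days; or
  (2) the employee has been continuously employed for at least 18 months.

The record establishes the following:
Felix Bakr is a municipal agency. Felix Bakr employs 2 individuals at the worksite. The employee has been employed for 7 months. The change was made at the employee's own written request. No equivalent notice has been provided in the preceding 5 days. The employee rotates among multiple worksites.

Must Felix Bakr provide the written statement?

(i) ≥ 3 at site — not met.
(ii) fixed location — not satisfied.
(a): F OR F → false.
(i) not employee-requested — fails.
(ii) no recent notice — holds.
(b) = F OR T = true.
(1) = F AND T = false.
(2) tenure ≥ 18 mo. — not satisfied.
Overall: F OR F → false.

No — not required.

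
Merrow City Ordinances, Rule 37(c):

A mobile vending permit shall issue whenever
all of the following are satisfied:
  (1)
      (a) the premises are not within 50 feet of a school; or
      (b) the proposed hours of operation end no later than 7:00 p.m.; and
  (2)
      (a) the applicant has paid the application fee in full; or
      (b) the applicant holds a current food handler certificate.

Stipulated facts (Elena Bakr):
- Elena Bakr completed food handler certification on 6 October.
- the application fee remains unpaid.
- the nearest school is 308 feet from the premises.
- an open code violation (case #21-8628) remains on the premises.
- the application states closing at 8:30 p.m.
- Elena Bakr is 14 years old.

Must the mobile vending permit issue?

(a) ≥50 ft from school — met.
(b) closes by 7 p.m. — fails.
So (1) is satisfied (T OR F).
(a) fee paid — not met.
(b) food handler cert. — satisfied.
(2) = F OR T = true.
Overall = T AND T = true.

Yes — granted.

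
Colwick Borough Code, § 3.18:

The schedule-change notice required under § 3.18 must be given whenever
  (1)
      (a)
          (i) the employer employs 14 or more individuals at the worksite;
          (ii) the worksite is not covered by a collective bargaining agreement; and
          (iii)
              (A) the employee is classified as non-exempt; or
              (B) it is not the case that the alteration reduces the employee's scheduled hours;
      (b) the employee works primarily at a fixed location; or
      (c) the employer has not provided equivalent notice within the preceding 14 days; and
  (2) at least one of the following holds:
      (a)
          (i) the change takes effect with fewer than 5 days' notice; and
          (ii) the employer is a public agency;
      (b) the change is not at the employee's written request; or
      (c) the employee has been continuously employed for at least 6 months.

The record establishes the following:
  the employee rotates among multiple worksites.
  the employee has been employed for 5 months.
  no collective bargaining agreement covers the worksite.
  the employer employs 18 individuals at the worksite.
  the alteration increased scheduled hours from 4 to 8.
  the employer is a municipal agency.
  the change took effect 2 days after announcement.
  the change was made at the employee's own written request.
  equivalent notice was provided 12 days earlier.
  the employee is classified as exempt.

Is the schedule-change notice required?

(i) ≥ 14 at site — met.
(ii) no CBA — satisfied.
(A) non-exempt — fails.
(B) not (hours reduced) — satisfied.
(iii) = F OR T = true.
So (a) is satisfied (T AND T AND T).
(b) fixed location — not met.
(c) no recent notice — not satisfied.
So (1) is satisfied (T OR F OR F).
(i) < 5 days' notice — satisfied.
(ii) public agency — holds.
So (a) is satisfied (T AND T).
(b) not employee-requested — not met.
(c) tenure ≥ 6 mo. — not met.
So (2) is satisfied (T OR F OR F).
Overall: T AND T → true.

Yes — required.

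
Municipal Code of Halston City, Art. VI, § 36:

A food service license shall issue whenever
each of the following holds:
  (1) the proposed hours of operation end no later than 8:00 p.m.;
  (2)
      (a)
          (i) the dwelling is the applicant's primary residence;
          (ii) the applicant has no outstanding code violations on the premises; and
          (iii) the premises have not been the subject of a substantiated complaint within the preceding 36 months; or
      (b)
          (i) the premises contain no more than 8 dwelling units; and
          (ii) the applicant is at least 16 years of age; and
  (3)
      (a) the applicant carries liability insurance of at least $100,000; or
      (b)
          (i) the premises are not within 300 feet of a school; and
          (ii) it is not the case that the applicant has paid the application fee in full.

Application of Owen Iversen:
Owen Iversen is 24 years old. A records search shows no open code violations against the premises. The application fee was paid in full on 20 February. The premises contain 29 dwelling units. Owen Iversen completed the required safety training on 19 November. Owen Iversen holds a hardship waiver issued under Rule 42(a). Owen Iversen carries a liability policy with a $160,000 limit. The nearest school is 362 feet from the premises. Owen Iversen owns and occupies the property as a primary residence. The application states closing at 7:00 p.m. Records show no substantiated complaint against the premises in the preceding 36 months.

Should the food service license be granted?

Yes — granted.

(1) closes by 8 p.m. — met.
(i) primary residence — met.
(ii) no code violations — holds.
(iii) no complaint in 36 mo. — holds.
(a) = T AND T AND T = true.
(i) ≤ 8 units — not met.
(ii) age ≥ 16 — holds.
(b) = F AND T = false.
So (2) is satisfied (T OR F).
(a) insurance ≥ $100,000 — holds.
(i) ≥300 ft from school — holds.
(ii) not (fee paid) — fails.
So (b) is not satisfied (T AND F).
So (3) is satisfied (T OR F).
Overall = T AND T AND T = true.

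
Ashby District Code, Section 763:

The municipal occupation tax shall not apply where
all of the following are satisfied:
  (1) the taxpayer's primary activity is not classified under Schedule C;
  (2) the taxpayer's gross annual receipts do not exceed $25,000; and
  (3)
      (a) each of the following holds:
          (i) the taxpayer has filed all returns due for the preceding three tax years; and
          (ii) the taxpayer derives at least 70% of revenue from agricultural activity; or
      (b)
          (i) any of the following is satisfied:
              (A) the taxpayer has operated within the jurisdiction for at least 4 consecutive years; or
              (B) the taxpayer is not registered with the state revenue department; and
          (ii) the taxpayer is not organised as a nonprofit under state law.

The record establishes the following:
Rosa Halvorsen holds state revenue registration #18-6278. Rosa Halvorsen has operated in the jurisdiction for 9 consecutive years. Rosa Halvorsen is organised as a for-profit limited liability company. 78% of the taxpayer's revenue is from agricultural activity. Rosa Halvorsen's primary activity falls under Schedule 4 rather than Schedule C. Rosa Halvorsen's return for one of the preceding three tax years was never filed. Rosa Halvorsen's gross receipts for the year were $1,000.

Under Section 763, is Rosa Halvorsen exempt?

Yes — exempt.

(1) not (Schedule C activity) — satisfied.
(2) receipts ≤ $25,000 — satisfied.
(i) returns current — not met.
(ii) ≥70% agricultural — met.
(a) = F AND T = false.
(A) ≥ 4 yrs in jurisdiction — holds.
(B) not (state-registered) — not met.
(i): T OR F → true.
(ii) not (nonprofit) — holds.
(b): T AND T → true.
(3): F OR T → true.
Overall: T AND T AND T → true.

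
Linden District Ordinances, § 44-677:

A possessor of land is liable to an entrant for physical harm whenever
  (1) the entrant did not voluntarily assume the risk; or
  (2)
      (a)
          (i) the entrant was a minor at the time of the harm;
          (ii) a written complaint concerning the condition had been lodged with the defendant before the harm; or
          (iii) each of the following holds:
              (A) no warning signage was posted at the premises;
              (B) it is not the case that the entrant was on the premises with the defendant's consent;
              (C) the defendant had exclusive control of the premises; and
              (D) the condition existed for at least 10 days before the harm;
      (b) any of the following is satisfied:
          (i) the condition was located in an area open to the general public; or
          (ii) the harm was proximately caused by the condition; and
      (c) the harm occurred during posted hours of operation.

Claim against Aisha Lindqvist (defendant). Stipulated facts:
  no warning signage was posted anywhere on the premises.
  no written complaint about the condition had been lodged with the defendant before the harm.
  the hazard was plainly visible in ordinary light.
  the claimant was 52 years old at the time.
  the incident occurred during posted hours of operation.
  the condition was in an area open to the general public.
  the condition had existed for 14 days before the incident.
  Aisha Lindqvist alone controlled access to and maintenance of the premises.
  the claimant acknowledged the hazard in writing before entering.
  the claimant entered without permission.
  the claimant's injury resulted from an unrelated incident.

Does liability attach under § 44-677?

Yes — liable.

(1) no assumed risk — not met.
(i) entrant a minor — not met.
(ii) complaint lodged — fails.
(A) no signage posted — met.
(B) not (consent to enter) — met.
(C) exclusive control — holds.
(D) condition ≥10 days old — satisfied.
So (iii) is satisfied (T AND T AND T AND T).
(a) = F OR F OR T = true.
(i) public area — satisfied.
(ii) proximate cause — not satisfied.
(b) = T OR F = true.
(c) during posted hours — satisfied.
So (2) is satisfied (T AND T AND T).
Overall: F OR T → true.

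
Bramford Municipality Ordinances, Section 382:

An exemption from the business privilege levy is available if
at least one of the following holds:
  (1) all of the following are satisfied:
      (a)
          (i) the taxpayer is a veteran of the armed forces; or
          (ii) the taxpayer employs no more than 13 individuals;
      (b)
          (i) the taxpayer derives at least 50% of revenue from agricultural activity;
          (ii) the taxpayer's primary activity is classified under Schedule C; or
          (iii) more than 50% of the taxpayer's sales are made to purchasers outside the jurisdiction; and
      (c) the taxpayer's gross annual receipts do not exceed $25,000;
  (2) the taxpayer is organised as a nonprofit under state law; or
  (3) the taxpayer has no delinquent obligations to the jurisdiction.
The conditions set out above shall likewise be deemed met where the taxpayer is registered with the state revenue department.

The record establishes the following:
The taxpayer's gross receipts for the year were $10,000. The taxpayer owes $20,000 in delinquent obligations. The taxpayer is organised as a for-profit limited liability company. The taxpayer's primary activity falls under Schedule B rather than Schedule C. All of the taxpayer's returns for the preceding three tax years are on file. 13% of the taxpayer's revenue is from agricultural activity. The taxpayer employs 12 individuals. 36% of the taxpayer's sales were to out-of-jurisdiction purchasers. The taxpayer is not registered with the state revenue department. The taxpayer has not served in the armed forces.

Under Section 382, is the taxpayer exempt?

(i) veteran — not met.
(ii) ≤ 13 employees — met.
(a): F OR T → true.
(i) ≥50% agricultural — fails.
(ii) Schedule C activity — not satisfied.
(iii) >50% out-of-jur. sales — not met.
(b): F OR F OR F → false.
(c) receipts ≤ $25,000 — met.
(1) = T AND F AND T = false.
(2) nonprofit — fails.
(3) no delinquency — fails.
Overall = F OR F OR F = false.
Exception (state-registered) — not satisfied.
Result: main false OR exception false → false.

No — not exempt.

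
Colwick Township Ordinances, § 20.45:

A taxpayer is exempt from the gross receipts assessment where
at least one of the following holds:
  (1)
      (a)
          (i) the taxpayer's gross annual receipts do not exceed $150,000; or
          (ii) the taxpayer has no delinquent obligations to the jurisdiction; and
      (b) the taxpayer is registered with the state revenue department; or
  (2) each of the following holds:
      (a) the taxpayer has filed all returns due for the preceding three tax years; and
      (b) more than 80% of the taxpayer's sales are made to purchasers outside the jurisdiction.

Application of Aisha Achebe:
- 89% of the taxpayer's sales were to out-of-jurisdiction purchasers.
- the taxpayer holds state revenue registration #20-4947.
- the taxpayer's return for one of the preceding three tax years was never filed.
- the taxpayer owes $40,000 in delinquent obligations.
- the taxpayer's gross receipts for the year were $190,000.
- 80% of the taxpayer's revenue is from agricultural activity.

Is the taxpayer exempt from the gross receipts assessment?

No — not exempt.

(i) receipts ≤ $150,000 — not satisfied.
(ii) no delinquency — not met.
(a) = F OR F = false.
(b) state-registered — holds.
(1): F AND T → false.
(a) returns current — fails.
(b) >80% out-of-jur. sales — met.
(2) = F AND T = false.
Overall: F OR F → false.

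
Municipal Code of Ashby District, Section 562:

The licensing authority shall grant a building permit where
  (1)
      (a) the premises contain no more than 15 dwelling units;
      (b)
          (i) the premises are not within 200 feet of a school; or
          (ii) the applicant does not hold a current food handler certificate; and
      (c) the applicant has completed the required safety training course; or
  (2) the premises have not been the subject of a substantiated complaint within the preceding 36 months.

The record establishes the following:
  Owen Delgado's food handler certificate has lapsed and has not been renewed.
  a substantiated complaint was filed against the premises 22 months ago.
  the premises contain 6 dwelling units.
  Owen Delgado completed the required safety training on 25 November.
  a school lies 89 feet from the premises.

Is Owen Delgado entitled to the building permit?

(a) ≤ 15 units — satisfied.
(i) ≥200 ft from school — not met.
(ii) not (food handler cert.) — holds.
(b) = F OR T = true.
(c) safety training — met.
(1): T AND T AND T → true.
(2) no complaint in 36 mo. — fails.
So Overall is satisfied (T OR F).

Yes — granted.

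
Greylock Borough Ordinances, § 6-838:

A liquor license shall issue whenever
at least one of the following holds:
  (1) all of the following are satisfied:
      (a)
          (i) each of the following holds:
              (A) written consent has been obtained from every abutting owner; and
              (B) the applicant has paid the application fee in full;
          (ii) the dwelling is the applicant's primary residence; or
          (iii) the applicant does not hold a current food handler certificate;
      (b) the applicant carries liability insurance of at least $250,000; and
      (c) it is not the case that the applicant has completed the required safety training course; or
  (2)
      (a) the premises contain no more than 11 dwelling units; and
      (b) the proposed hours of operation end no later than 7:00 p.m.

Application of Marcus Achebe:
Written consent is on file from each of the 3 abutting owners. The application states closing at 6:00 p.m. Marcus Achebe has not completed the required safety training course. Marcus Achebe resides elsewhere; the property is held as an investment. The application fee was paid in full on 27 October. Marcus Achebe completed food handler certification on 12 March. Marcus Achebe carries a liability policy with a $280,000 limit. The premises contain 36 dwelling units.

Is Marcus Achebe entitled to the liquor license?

Yes — granted.

(A) all abutters consent — satisfied.
(B) fee paid — satisfied.
(i) = T AND T = true.
(ii) primary residence — not met.
(iii) not (food handler cert.) — not met.
So (a) is satisfied (T OR F OR F).
(b) insurance ≥ $250,000 — satisfied.
(c) not (safety training) — holds.
(1): T AND T AND T → true.
(a) ≤ 11 units — not met.
(b) closes by 7 p.m. — satisfied.
(2): F AND T → false.
Overall = T OR F = true.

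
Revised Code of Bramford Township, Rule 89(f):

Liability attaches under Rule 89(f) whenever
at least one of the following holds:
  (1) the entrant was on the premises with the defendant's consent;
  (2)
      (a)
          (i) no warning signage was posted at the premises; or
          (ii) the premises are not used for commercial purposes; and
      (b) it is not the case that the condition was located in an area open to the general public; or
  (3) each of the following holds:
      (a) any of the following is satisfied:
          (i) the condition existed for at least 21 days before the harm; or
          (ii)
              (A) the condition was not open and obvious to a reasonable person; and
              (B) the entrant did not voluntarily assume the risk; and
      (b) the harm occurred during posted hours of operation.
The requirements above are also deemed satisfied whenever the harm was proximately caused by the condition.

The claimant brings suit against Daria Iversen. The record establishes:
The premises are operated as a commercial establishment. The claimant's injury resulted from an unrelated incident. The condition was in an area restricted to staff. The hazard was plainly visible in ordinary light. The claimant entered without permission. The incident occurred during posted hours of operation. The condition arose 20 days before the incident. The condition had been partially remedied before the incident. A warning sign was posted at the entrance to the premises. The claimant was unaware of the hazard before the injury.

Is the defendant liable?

(1) consent to enter — not satisfied.
(i) no signage posted — not satisfied.
(ii) not (commercial use) — not satisfied.
(a) = F OR F = false.
(b) not (public area) — holds.
So (2) is not satisfied (F AND T).
(i) condition ≥21 days old — fails.
(A) not open/obvious — not satisfied.
(B) no assumed risk — holds.
(ii): F AND T → false.
(a): F OR F → false.
(b) during posted hours — holds.
(3) = F AND T = false.
Overall = F OR F OR F = false.
Exception (proximate cause) — not satisfied.
Result: main false OR exception false → false.

No — not liable.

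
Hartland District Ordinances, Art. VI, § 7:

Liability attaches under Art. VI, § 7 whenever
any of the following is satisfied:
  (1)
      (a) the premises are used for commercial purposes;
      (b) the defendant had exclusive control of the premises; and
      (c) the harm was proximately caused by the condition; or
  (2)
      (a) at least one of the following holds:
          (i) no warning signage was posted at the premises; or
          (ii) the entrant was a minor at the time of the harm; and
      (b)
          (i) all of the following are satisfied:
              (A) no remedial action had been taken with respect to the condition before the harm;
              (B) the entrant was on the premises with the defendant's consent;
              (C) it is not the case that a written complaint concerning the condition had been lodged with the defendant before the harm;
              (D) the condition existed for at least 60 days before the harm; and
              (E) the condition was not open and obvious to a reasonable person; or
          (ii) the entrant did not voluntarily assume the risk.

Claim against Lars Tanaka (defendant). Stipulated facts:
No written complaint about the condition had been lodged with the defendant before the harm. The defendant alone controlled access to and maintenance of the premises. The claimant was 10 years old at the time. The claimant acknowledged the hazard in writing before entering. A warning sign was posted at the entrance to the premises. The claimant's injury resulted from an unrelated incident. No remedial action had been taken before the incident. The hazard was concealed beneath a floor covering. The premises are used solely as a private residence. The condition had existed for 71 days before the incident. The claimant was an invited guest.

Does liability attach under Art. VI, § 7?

Yes — liable.

(a) commercial use — not satisfied.
(b) exclusive control — holds.
(c) proximate cause — not satisfied.
(1): F AND T AND F → false.
(i) no signage posted — fails.
(ii) entrant a minor — satisfied.
(a): F OR T → true.
(A) no remedial action — satisfied.
(B) consent to enter — holds.
(C) not (complaint lodged) — satisfied.
(D) condition ≥60 days old — holds.
(E) not open/obvious — met.
(i): T AND T AND T AND T AND T → true.
(ii) no assumed risk — not satisfied.
So (b) is satisfied (T OR F).
So (2) is satisfied (T AND T).
Overall = F OR T = true.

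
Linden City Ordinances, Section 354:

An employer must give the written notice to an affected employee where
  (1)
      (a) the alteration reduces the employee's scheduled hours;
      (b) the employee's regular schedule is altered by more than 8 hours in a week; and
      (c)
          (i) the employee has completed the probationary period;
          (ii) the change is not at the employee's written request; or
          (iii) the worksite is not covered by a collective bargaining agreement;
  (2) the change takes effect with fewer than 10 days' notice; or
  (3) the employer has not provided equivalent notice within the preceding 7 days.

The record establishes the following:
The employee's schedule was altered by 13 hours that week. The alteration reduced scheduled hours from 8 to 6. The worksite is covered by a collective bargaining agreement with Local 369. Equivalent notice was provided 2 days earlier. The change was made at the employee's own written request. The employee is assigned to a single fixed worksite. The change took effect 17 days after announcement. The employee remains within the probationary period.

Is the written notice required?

No — not required.

(a) hours reduced — met.
(b) schedule shift > 8h — holds.
(i) past probation — fails.
(ii) not employee-requested — fails.
(iii) no CBA — fails.
So (c) is not satisfied (F OR F OR F).
(1) = T AND T AND F = false.
(2) < 10 days' notice — not satisfied.
(3) no recent notice — fails.
Overall = F OR F OR F = false.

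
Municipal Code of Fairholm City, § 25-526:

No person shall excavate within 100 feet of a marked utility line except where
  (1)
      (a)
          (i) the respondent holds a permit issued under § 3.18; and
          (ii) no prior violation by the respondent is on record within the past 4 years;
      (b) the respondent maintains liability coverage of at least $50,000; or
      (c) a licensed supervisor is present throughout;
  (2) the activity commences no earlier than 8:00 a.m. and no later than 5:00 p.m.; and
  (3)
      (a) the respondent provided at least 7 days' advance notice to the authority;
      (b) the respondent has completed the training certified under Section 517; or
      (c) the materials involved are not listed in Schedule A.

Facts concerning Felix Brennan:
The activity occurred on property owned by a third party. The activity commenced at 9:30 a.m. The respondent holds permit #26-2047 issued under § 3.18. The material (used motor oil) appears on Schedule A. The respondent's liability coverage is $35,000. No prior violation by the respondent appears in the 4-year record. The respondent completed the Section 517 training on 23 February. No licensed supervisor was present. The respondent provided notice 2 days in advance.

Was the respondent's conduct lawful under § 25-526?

Yes — lawful.

(i) holds permit — met.
(ii) no prior violation — met.
So (a) is satisfied (T AND T).
(b) coverage ≥ $50,000 — not met.
(c) supervisor present — not met.
(1): T OR F OR F → true.
(2) start within hours — met.
(a) ≥7 days' notice — fails.
(b) training certified — satisfied.
(c) not (Schedule A material) — fails.
So (3) is satisfied (F OR T OR F).
So Overall is satisfied (T AND T AND T).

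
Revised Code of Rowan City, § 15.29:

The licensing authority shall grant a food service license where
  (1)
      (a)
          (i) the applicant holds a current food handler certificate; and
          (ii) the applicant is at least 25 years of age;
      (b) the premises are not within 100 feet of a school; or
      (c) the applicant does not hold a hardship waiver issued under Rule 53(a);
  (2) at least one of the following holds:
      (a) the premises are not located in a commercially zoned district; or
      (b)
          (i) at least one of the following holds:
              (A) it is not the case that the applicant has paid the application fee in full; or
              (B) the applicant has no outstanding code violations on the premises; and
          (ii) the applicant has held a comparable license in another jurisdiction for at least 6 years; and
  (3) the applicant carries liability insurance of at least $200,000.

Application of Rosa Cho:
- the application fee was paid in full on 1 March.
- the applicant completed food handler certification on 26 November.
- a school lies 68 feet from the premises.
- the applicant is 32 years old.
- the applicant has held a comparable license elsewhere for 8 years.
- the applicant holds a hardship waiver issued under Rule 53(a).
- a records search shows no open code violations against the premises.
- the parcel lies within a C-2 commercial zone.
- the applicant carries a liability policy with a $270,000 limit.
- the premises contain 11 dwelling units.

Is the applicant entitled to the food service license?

Yes — granted.

(i) food handler cert. — met.
(ii) age ≥ 25 — holds.
(a): T AND T → true.
(b) ≥100 ft from school — not met.
(c) not (hardship waiver) — fails.
(1): T OR F OR F → true.
(a) not (commercially zoned) — not satisfied.
(A) not (fee paid) — fails.
(B) no code violations — satisfied.
(i) = F OR T = true.
(ii) prior license ≥ 6 yr — met.
(b) = T AND T = true.
(2): F OR T → true.
(3) insurance ≥ $200,000 — holds.
Overall = T AND T AND T = true.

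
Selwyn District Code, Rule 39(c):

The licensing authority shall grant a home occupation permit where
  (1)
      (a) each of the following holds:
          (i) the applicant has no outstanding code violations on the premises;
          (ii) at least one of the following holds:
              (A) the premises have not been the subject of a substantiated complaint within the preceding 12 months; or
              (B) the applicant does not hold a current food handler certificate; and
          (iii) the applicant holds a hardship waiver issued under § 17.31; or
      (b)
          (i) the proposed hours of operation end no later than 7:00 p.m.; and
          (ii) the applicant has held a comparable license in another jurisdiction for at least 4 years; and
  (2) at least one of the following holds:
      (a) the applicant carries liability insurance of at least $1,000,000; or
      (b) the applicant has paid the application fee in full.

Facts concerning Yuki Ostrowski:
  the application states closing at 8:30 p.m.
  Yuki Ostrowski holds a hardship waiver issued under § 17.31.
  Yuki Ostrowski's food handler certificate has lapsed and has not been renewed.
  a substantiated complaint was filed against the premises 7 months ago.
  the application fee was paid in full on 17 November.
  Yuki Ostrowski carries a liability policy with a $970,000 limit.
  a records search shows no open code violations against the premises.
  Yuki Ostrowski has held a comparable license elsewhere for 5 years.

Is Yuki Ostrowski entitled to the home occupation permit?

Yes — granted.

(i) no code violations — met.
(A) no complaint in 12 mo. — not met.
(B) not (food handler cert.) — satisfied.
So (ii) is satisfied (F OR T).
(iii) hardship waiver — holds.
So (a) is satisfied (T AND T AND T).
(i) closes by 7 p.m. — not satisfied.
(ii) prior license ≥ 4 yr — met.
(b) = F AND T = false.
(1): T OR F → true.
(a) insurance ≥ $1,000,000 — not met.
(b) fee paid — satisfied.
(2) = F OR T = true.
Overall = T AND T = true.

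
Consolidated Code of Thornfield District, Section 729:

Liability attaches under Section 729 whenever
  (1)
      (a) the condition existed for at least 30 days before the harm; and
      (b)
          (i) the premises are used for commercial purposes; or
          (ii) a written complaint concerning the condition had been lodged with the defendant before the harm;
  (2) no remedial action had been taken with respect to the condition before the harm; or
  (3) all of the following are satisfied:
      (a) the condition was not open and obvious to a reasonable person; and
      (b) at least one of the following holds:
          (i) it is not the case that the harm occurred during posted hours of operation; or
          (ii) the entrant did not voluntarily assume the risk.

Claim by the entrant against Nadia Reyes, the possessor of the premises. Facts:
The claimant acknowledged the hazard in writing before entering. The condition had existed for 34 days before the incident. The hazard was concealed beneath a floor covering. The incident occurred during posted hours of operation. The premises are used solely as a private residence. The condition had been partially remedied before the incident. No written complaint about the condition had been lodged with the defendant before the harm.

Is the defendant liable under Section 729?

(a) condition ≥30 days old — met.
(i) commercial use — fails.
(ii) complaint lodged — not satisfied.
(b) = F OR F = false.
(1): T AND F → false.
(2) no remedial action — not met.
(a) not open/obvious — holds.
(i) not (during posted hours) — fails.
(ii) no assumed risk — not met.
(b): F OR F → false.
(3) = T AND F = false.
Overall = F OR F OR F = false.

No — not liable.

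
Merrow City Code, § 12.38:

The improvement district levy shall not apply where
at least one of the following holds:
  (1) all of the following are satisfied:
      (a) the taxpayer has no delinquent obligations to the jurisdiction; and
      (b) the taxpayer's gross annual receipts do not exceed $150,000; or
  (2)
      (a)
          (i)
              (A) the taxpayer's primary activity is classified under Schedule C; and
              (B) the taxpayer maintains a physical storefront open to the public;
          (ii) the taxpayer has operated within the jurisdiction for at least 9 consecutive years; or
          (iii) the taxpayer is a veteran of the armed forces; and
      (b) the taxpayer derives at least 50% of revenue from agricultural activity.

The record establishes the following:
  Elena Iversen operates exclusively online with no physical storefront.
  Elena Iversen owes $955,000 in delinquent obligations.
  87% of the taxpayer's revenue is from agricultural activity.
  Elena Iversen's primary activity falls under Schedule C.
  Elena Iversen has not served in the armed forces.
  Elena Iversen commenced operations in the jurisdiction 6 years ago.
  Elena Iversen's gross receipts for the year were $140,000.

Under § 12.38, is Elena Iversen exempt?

No — not exempt.

(a) no delinquency — not satisfied.
(b) receipts ≤ $150,000 — met.
So (1) is not satisfied (F AND T).
(A) Schedule C activity — satisfied.
(B) has storefront — not satisfied.
(i) = T AND F = false.
(ii) ≥ 9 yrs in jurisdiction — not met.
(iii) veteran — not satisfied.
(a) = F OR F OR F = false.
(b) ≥50% agricultural — satisfied.
So (2) is not satisfied (F AND T).
Overall = F OR F = false.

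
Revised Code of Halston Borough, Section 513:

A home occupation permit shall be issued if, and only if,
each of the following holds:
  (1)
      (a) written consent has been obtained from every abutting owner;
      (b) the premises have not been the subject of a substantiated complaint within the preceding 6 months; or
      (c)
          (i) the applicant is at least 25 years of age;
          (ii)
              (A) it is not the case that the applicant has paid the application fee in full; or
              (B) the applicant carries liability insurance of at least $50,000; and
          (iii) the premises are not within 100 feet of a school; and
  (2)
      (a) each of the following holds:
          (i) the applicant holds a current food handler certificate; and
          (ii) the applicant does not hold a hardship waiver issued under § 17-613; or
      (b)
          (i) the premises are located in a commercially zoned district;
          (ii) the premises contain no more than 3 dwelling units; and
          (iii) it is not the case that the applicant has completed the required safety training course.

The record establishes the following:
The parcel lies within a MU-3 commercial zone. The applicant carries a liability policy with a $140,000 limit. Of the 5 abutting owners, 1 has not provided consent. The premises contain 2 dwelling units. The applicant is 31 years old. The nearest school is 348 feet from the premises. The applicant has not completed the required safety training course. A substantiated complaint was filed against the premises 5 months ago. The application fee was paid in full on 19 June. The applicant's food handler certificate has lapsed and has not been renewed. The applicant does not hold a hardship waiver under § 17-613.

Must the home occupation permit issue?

(a) all abutters consent — fails.
(b) no complaint in 6 mo. — not met.
(i) age ≥ 25 — holds.
(A) not (fee paid) — not met.
(B) insurance ≥ $50,000 — satisfied.
So (ii) is satisfied (F OR T).
(iii) ≥100 ft from school — met.
So (c) is satisfied (T AND T AND T).
(1): F OR F OR T → true.
(i) food handler cert. — fails.
(ii) not (hardship waiver) — holds.
(a) = F AND T = false.
(i) commercially zoned — holds.
(ii) ≤ 3 units — holds.
(iii) not (safety training) — met.
So (b) is satisfied (T AND T AND T).
(2) = F OR T = true.
Overall: T AND T → true.

Yes — granted.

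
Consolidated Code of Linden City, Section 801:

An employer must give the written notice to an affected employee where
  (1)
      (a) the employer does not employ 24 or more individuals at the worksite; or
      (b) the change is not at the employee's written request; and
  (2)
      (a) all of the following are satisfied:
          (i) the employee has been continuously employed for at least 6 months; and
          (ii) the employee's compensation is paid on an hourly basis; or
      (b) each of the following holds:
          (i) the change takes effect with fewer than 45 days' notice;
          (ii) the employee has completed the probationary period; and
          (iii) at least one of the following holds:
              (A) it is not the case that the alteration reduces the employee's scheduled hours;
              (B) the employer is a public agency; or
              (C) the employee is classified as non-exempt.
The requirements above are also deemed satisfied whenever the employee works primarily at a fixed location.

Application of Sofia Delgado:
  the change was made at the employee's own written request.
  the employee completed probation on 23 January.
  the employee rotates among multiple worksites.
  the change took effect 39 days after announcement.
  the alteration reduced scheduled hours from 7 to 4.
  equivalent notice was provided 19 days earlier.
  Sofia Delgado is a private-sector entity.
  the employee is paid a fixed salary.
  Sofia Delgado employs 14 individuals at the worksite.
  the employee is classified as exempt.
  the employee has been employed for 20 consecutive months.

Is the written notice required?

(a) not (≥ 24 at site) — holds.
(b) not employee-requested — not met.
So (1) is satisfied (T OR F).
(i) tenure ≥ 6 mo. — met.
(ii) hourly-paid — not satisfied.
So (a) is not satisfied (T AND F).
(i) < 45 days' notice — holds.
(ii) past probation — satisfied.
(A) not (hours reduced) — not satisfied.
(B) public agency — not met.
(C) non-exempt — not satisfied.
So (iii) is not satisfied (F OR F OR F).
(b) = T AND T AND F = false.
So (2) is not satisfied (F OR F).
Overall: T AND F → false.
Exception (fixed location) — not satisfied.
Result: main false OR exception false → false.

No — not required.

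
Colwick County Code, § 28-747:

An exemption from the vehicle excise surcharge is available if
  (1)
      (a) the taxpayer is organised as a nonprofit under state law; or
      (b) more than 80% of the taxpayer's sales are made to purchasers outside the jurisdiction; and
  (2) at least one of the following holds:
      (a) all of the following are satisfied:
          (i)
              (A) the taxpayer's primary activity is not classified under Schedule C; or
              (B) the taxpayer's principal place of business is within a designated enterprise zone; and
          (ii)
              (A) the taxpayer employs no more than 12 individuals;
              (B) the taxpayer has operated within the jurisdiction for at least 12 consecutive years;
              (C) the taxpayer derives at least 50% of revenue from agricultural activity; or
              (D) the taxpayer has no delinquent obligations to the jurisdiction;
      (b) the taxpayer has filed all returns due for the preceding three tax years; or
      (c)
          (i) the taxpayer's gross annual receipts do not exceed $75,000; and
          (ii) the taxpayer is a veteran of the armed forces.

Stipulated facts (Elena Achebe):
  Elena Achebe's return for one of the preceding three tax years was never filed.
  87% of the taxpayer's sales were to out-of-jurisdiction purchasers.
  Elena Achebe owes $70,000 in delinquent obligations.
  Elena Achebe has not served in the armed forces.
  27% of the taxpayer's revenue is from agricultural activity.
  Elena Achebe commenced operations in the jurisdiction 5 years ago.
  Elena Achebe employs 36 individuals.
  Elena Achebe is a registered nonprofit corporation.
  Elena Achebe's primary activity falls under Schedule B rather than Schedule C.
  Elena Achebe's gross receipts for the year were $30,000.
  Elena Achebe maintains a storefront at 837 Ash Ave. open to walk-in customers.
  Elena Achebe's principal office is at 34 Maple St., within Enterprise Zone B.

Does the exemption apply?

No — not exempt.

(a) nonprofit — holds.
(b) >80% out-of-jur. sales — satisfied.
So (1) is satisfied (T OR T).
(A) not (Schedule C activity) — met.
(B) in enterprise zone — satisfied.
(i): T OR T → true.
(A) ≤ 12 employees — not met.
(B) ≥ 12 yrs in jurisdiction — not met.
(C) ≥50% agricultural — not satisfied.
(D) no delinquency — not satisfied.
So (ii) is not satisfied (F OR F OR F OR F).
(a) = T AND F = false.
(b) returns current — fails.
(i) receipts ≤ $75,000 — satisfied.
(ii) veteran — not satisfied.
(c): T AND F → false.
(2): F OR F OR F → false.
So Overall is not satisfied (T AND F).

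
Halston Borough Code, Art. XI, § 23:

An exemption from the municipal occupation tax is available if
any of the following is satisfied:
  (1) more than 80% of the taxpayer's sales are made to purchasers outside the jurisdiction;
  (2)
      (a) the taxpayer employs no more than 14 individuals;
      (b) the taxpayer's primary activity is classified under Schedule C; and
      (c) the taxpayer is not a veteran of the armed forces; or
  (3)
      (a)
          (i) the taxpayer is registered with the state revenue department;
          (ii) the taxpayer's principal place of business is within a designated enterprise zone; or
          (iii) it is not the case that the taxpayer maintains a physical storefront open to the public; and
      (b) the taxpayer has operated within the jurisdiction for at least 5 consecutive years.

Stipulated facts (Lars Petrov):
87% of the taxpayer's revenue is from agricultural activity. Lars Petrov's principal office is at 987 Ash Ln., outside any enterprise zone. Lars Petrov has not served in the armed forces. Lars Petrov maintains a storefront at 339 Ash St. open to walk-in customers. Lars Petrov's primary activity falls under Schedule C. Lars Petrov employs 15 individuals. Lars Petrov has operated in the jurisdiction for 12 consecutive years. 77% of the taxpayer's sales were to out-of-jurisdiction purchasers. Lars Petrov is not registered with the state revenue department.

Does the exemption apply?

(1) >80% out-of-jur. sales — not satisfied.
(a) ≤ 14 employees — not satisfied.
(b) Schedule C activity — satisfied.
(c) not (veteran) — met.
(2) = F AND T AND T = false.
(i) state-registered — fails.
(ii) in enterprise zone — not satisfied.
(iii) not (has storefront) — not satisfied.
(a) = F OR F OR F = false.
(b) ≥ 5 yrs in jurisdiction — satisfied.
(3): F AND T → false.
Overall: F OR F OR F → false.

No — not exempt.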